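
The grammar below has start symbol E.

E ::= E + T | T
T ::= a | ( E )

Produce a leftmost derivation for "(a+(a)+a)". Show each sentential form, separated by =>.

E=>T=>(E)=>(E+T)=>(E+T+T)=>(T+T+T)=>(a+T+T)=>(a+(E)+T)=>(a+(T)+T)=>(a+(a)+T)=>(a+(a)+a)

E => T   [E ::= T]
T => (E)   [T ::= ( E )]
(E) => (E+T)   [E ::= E + T]
(E+T) => (E+T+T)   [E ::= E + T]
(E+T+T) => (T+T+T)   [E ::= T]
(T+T+T) => (a+T+T)   [T ::= a]
(a+T+T) => (a+(E)+T)   [T ::= ( E )]
(a+(E)+T) => (a+(T)+T)   [E ::= T]
(a+(T)+T) => (a+(a)+T)   [T ::= a]
(a+(a)+T) => (a+(a)+a)   [T ::= a]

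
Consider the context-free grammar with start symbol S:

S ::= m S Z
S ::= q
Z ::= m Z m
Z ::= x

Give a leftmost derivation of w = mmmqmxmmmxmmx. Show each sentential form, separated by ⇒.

S ⇒ mSZ   [S ::= m S Z]
mSZ ⇒ mmSZZ   [S ::= m S Z]
mmSZZ ⇒ mmmSZZZ   [S ::= m S Z]
mmmSZZZ ⇒ mmmqZZZ   [S ::= q]
mmmqZZZ ⇒ mmmqmZmZZ   [Z ::= m Z m]
mmmqmZmZZ ⇒ mmmqmxmZZ   [Z ::= x]
mmmqmxmZZ ⇒ mmmqmxmmZmZ   [Z ::= m Z m]
mmmqmxmmZmZ ⇒ mmmqmxmmmZmmZ   [Z ::= m Z m]
mmmqmxmmmZmmZ ⇒ mmmqmxmmmxmmZ   [Z ::= x]
mmmqmxmmmxmmZ ⇒ mmmqmxmmmxmmx   [Z ::= x]

S⇒mSZ⇒mmSZZ⇒mmmSZZZ⇒mmmqZZZ⇒mmmqmZmZZ⇒mmmqmxmZZ⇒mmmqmxmmZmZ⇒mmmqmxmmmZmmZ⇒mmmqmxmmmxmmZ⇒mmmqmxmmmxmmx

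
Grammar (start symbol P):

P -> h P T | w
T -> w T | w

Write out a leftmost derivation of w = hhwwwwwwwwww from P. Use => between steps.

P => hPT   [P -> h P T]
hPT => hhPTT   [P -> h P T]
hhPTT => hhwTT   [P -> w]
hhwTT => hhwwTT   [T -> w T]
hhwwTT => hhwwwTT   [T -> w T]
hhwwwTT => hhwwwwTT   [T -> w T]
hhwwwwTT => hhwwwwwTT   [T -> w T]
hhwwwwwTT => hhwwwwwwTT   [T -> w T]
hhwwwwwwTT => hhwwwwwwwTT   [T -> w T]
hhwwwwwwwTT => hhwwwwwwwwTT   [T -> w T]
hhwwwwwwwwTT => hhwwwwwwwwwT   [T -> w]
hhwwwwwwwwwT => hhwwwwwwwwww   [T -> w]

P=>hPT=>hhPTT=>hhwTT=>hhwwTT=>hhwwwTT=>hhwwwwTT=>hhwwwwwTT=>hhwwwwwwTT=>hhwwwwwwwTT=>hhwwwwwwwwTT=>hhwwwwwwwwwT=>hhwwwwwwwwww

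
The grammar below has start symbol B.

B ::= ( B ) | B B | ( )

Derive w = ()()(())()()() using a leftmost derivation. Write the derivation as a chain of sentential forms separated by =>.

B => BB   [B ::= B B]
BB => ()B   [B ::= ( )]
()B => ()BB   [B ::= B B]
()BB => ()BBB   [B ::= B B]
()BBB => ()BBBB   [B ::= B B]
()BBBB => ()()BBB   [B ::= ( )]
()()BBB => ()()BBBB   [B ::= B B]
()()BBBB => ()()(B)BBB   [B ::= ( B )]
()()(B)BBB => ()()(())BBB   [B ::= ( )]
()()(())BBB => ()()(())()BB   [B ::= ( )]
()()(())()BB => ()()(())()()B   [B ::= ( )]
()()(())()()B => ()()(())()()()   [B ::= ( )]

B => BB => ()B => ()BB => ()BBB => ()BBBB => ()()BBB => ()()BBBB => ()()(B)BBB => ()()(())BBB => ()()(())()BB => ()()(())()()B => ()()(())()()()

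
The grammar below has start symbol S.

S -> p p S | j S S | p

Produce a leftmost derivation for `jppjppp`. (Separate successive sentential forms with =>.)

S => jSS => jppSS => jppjSSS => jppjpSS => jppjppS => jppjppp

S => jSS   [S -> j S S]
jSS => jppSS   [S -> p p S]
jppSS => jppjSSS   [S -> j S S]
jppjSSS => jppjpSS   [S -> p]
jppjpSS => jppjppS   [S -> p]
jppjppS => jppjppp   [S -> p]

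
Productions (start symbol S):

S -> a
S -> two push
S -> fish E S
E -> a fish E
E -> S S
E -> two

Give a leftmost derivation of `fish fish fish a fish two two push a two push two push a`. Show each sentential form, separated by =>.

S => fish E S => fish S S S => fish fish E S S S => fish fish S S S S S => fish fish fish E S S S S S => fish fish fish a fish E S S S S S => fish fish fish a fish two S S S S S => fish fish fish a fish two two push S S S S => fish fish fish a fish two two push a S S S => fish fish fish a fish two two push a two push S S => fish fish fish a fish two two push a two push two push S => fish fish fish a fish two two push a two push two push a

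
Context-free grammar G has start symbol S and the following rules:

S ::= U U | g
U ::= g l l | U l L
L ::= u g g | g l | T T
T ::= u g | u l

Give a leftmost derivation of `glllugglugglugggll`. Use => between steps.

S => UU   [S ::= U U]
UU => UlLU   [U ::= U l L]
UlLU => UlLlLU   [U ::= U l L]
UlLlLU => UlLlLlLU   [U ::= U l L]
UlLlLlLU => glllLlLlLU   [U ::= g l l]
glllLlLlLU => glllugglLlLU   [L ::= u g g]
glllugglLlLU => glllugglugglLU   [L ::= u g g]
glllugglugglLU => gllluggluggluggU   [L ::= u g g]
gllluggluggluggU => glllugglugglugggll   [U ::= g l l]

S => UU => UlLU => UlLlLU => UlLlLlLU => glllLlLlLU => glllugglLlLU => glllugglugglLU => gllluggluggluggU => glllugglugglugggll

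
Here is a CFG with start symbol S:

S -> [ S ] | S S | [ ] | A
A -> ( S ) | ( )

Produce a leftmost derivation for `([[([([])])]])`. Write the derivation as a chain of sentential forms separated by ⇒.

S ⇒ A   [S -> A]
A ⇒ (S)   [A -> ( S )]
(S) ⇒ ([S])   [S -> [ S ]]
([S]) ⇒ ([[S]])   [S -> [ S ]]
([[S]]) ⇒ ([[A]])   [S -> A]
([[A]]) ⇒ ([[(S)]])   [A -> ( S )]
([[(S)]]) ⇒ ([[([S])]])   [S -> [ S ]]
([[([S])]]) ⇒ ([[([A])]])   [S -> A]
([[([A])]]) ⇒ ([[([(S)])]])   [A -> ( S )]
([[([(S)])]]) ⇒ ([[([([])])]])   [S -> [ ]]

S ⇒ A ⇒ (S) ⇒ ([S]) ⇒ ([[S]]) ⇒ ([[A]]) ⇒ ([[(S)]]) ⇒ ([[([S])]]) ⇒ ([[([A])]]) ⇒ ([[([(S)])]]) ⇒ ([[([([])])]])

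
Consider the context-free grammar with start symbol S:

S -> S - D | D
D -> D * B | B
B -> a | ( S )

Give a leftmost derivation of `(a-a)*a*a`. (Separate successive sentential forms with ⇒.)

S ⇒ D ⇒ D*B ⇒ D*B*B ⇒ B*B*B ⇒ (S)*B*B ⇒ (S-D)*B*B ⇒ (D-D)*B*B ⇒ (B-D)*B*B ⇒ (a-D)*B*B ⇒ (a-B)*B*B ⇒ (a-a)*B*B ⇒ (a-a)*a*B ⇒ (a-a)*a*a

S ⇒ D   [S -> D]
D ⇒ D*B   [D -> D * B]
D*B ⇒ D*B*B   [D -> D * B]
D*B*B ⇒ B*B*B   [D -> B]
B*B*B ⇒ (S)*B*B   [B -> ( S )]
(S)*B*B ⇒ (S-D)*B*B   [S -> S - D]
(S-D)*B*B ⇒ (D-D)*B*B   [S -> D]
(D-D)*B*B ⇒ (B-D)*B*B   [D -> B]
(B-D)*B*B ⇒ (a-D)*B*B   [B -> a]
(a-D)*B*B ⇒ (a-B)*B*B   [D -> B]
(a-B)*B*B ⇒ (a-a)*B*B   [B -> a]
(a-a)*B*B ⇒ (a-a)*a*B   [B -> a]
(a-a)*a*B ⇒ (a-a)*a*a   [B -> a]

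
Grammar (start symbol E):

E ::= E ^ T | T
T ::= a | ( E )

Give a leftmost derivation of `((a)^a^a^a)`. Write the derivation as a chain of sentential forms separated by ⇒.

E ⇒ T   [E ::= T]
T ⇒ (E)   [T ::= ( E )]
(E) ⇒ (E^T)   [E ::= E ^ T]
(E^T) ⇒ (E^T^T)   [E ::= E ^ T]
(E^T^T) ⇒ (E^T^T^T)   [E ::= E ^ T]
(E^T^T^T) ⇒ (T^T^T^T)   [E ::= T]
(T^T^T^T) ⇒ ((E)^T^T^T)   [T ::= ( E )]
((E)^T^T^T) ⇒ ((T)^T^T^T)   [E ::= T]
((T)^T^T^T) ⇒ ((a)^T^T^T)   [T ::= a]
((a)^T^T^T) ⇒ ((a)^a^T^T)   [T ::= a]
((a)^a^T^T) ⇒ ((a)^a^a^T)   [T ::= a]
((a)^a^a^T) ⇒ ((a)^a^a^a)   [T ::= a]

E ⇒ T ⇒ (E) ⇒ (E^T) ⇒ (E^T^T) ⇒ (E^T^T^T) ⇒ (T^T^T^T) ⇒ ((E)^T^T^T) ⇒ ((T)^T^T^T) ⇒ ((a)^T^T^T) ⇒ ((a)^a^T^T) ⇒ ((a)^a^a^T) ⇒ ((a)^a^a^a)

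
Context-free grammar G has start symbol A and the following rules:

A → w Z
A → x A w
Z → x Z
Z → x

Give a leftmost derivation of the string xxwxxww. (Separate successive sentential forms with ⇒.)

A⇒xAw⇒xxAww⇒xxwZww⇒xxwxZww⇒xxwxxww

A ⇒ xAw   [A → x A w]
xAw ⇒ xxAww   [A → x A w]
xxAww ⇒ xxwZww   [A → w Z]
xxwZww ⇒ xxwxZww   [Z → x Z]
xxwxZww ⇒ xxwxxww   [Z → x]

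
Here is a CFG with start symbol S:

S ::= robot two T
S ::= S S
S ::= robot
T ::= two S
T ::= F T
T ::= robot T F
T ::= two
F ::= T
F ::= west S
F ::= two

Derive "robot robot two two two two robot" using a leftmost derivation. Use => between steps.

S => S S => robot S => robot S S => robot robot two T S => robot robot two F T S => robot robot two two T S => robot robot two two F T S => robot robot two two two T S => robot robot two two two two S => robot robot two two two two robot

S => S S   [S ::= S S]
S S => robot S   [S ::= robot]
robot S => robot S S   [S ::= S S]
robot S S => robot robot two T S   [S ::= robot two T]
robot robot two T S => robot robot two F T S   [T ::= F T]
robot robot two F T S => robot robot two two T S   [F ::= two]
robot robot two two T S => robot robot two two F T S   [T ::= F T]
robot robot two two F T S => robot robot two two two T S   [F ::= two]
robot robot two two two T S => robot robot two two two two S   [T ::= two]
robot robot two two two two S => robot robot two two two two robot   [S ::= robot]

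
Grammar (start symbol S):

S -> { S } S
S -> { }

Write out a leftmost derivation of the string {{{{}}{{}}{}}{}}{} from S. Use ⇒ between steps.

S ⇒ {S}S   [S -> { S } S]
{S}S ⇒ {{S}S}S   [S -> { S } S]
{{S}S}S ⇒ {{{S}S}S}S   [S -> { S } S]
{{{S}S}S}S ⇒ {{{{}}S}S}S   [S -> { }]
{{{{}}S}S}S ⇒ {{{{}}{S}S}S}S   [S -> { S } S]
{{{{}}{S}S}S}S ⇒ {{{{}}{{}}S}S}S   [S -> { }]
{{{{}}{{}}S}S}S ⇒ {{{{}}{{}}{}}S}S   [S -> { }]
{{{{}}{{}}{}}S}S ⇒ {{{{}}{{}}{}}{}}S   [S -> { }]
{{{{}}{{}}{}}{}}S ⇒ {{{{}}{{}}{}}{}}{}   [S -> { }]

S⇒{S}S⇒{{S}S}S⇒{{{S}S}S}S⇒{{{{}}S}S}S⇒{{{{}}{S}S}S}S⇒{{{{}}{{}}S}S}S⇒{{{{}}{{}}{}}S}S⇒{{{{}}{{}}{}}{}}S⇒{{{{}}{{}}{}}{}}{}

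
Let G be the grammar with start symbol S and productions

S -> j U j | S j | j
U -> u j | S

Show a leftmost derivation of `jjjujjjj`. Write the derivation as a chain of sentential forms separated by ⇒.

S⇒jUj⇒jSj⇒jjUjj⇒jjSjj⇒jjjUjjj⇒jjjujjjj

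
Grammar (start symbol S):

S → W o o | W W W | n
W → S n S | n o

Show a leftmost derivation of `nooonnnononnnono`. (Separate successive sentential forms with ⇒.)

S ⇒ WWW   [S → W W W]
WWW ⇒ SnSWW   [W → S n S]
SnSWW ⇒ WWWnSWW   [S → W W W]
WWWnSWW ⇒ SnSWWnSWW   [W → S n S]
SnSWWnSWW ⇒ WoonSWWnSWW   [S → W o o]
WoonSWWnSWW ⇒ nooonSWWnSWW   [W → n o]
nooonSWWnSWW ⇒ nooonnWWnSWW   [S → n]
nooonnWWnSWW ⇒ nooonnnoWnSWW   [W → n o]
nooonnnoWnSWW ⇒ nooonnnononSWW   [W → n o]
nooonnnononSWW ⇒ nooonnnononnWW   [S → n]
nooonnnononnWW ⇒ nooonnnononnnoW   [W → n o]
nooonnnononnnoW ⇒ nooonnnononnnono   [W → n o]

S ⇒ WWW ⇒ SnSWW ⇒ WWWnSWW ⇒ SnSWWnSWW ⇒ WoonSWWnSWW ⇒ nooonSWWnSWW ⇒ nooonnWWnSWW ⇒ nooonnnoWnSWW ⇒ nooonnnononSWW ⇒ nooonnnononnWW ⇒ nooonnnononnnoW ⇒ nooonnnononnnono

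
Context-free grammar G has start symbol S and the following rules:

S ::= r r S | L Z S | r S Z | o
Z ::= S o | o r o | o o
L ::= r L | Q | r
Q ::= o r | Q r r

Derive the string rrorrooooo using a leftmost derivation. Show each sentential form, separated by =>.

S => rrS => rrLZS => rrQZS => rrorZS => rrorSoS => rrorrSZoS => rrorroZoS => rrorroSooS => rrorrooooS => rrorrooooo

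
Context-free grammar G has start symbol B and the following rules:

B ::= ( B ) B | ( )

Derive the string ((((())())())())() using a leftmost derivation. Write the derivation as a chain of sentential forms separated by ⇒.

B ⇒ (B)B ⇒ ((B)B)B ⇒ (((B)B)B)B ⇒ ((((B)B)B)B)B ⇒ ((((())B)B)B)B ⇒ ((((())())B)B)B ⇒ ((((())())())B)B ⇒ ((((())())())())B ⇒ ((((())())())())()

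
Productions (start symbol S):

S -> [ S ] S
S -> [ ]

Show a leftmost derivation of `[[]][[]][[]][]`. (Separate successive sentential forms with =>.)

S => [S]S   [S -> [ S ] S]
[S]S => [[]]S   [S -> [ ]]
[[]]S => [[]][S]S   [S -> [ S ] S]
[[]][S]S => [[]][[]]S   [S -> [ ]]
[[]][[]]S => [[]][[]][S]S   [S -> [ S ] S]
[[]][[]][S]S => [[]][[]][[]]S   [S -> [ ]]
[[]][[]][[]]S => [[]][[]][[]][]   [S -> [ ]]

S=>[S]S=>[[]]S=>[[]][S]S=>[[]][[]]S=>[[]][[]][S]S=>[[]][[]][[]]S=>[[]][[]][[]][]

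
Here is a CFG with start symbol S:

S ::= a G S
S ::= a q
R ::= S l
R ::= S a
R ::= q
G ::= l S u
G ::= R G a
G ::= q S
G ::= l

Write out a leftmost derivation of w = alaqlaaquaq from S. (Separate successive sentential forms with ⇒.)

S ⇒ aGS ⇒ alSuS ⇒ alaGSuS ⇒ alaRGaSuS ⇒ alaqGaSuS ⇒ alaqlaSuS ⇒ alaqlaaquS ⇒ alaqlaaquaq

S ⇒ aGS   [S ::= a G S]
aGS ⇒ alSuS   [G ::= l S u]
alSuS ⇒ alaGSuS   [S ::= a G S]
alaGSuS ⇒ alaRGaSuS   [G ::= R G a]
alaRGaSuS ⇒ alaqGaSuS   [R ::= q]
alaqGaSuS ⇒ alaqlaSuS   [G ::= l]
alaqlaSuS ⇒ alaqlaaquS   [S ::= a q]
alaqlaaquS ⇒ alaqlaaquaq   [S ::= a q]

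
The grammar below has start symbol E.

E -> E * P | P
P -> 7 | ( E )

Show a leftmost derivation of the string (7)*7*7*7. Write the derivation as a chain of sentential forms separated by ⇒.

E ⇒ E*P ⇒ E*P*P ⇒ E*P*P*P ⇒ P*P*P*P ⇒ (E)*P*P*P ⇒ (P)*P*P*P ⇒ (7)*P*P*P ⇒ (7)*7*P*P ⇒ (7)*7*7*P ⇒ (7)*7*7*7

E ⇒ E*P   [E -> E * P]
E*P ⇒ E*P*P   [E -> E * P]
E*P*P ⇒ E*P*P*P   [E -> E * P]
E*P*P*P ⇒ P*P*P*P   [E -> P]
P*P*P*P ⇒ (E)*P*P*P   [P -> ( E )]
(E)*P*P*P ⇒ (P)*P*P*P   [E -> P]
(P)*P*P*P ⇒ (7)*P*P*P   [P -> 7]
(7)*P*P*P ⇒ (7)*7*P*P   [P -> 7]
(7)*7*P*P ⇒ (7)*7*7*P   [P -> 7]
(7)*7*7*P ⇒ (7)*7*7*7   [P -> 7]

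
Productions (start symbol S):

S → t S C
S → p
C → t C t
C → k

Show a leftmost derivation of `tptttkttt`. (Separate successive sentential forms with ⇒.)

S ⇒ tSC ⇒ tpC ⇒ tptCt ⇒ tpttCtt ⇒ tptttCttt ⇒ tptttkttt

S ⇒ tSC   [S → t S C]
tSC ⇒ tpC   [S → p]
tpC ⇒ tptCt   [C → t C t]
tptCt ⇒ tpttCtt   [C → t C t]
tpttCtt ⇒ tptttCttt   [C → t C t]
tptttCttt ⇒ tptttkttt   [C → k]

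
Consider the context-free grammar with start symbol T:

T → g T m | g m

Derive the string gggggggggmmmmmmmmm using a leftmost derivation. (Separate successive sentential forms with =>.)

T => gTm   [T → g T m]
gTm => ggTmm   [T → g T m]
ggTmm => gggTmmm   [T → g T m]
gggTmmm => ggggTmmmm   [T → g T m]
ggggTmmmm => gggggTmmmmm   [T → g T m]
gggggTmmmmm => ggggggTmmmmmm   [T → g T m]
ggggggTmmmmmm => gggggggTmmmmmmm   [T → g T m]
gggggggTmmmmmmm => ggggggggTmmmmmmmm   [T → g T m]
ggggggggTmmmmmmmm => gggggggggmmmmmmmmm   [T → g m]

T => gTm => ggTmm => gggTmmm => ggggTmmmm => gggggTmmmmm => ggggggTmmmmmm => gggggggTmmmmmmm => ggggggggTmmmmmmmm => gggggggggmmmmmmmmm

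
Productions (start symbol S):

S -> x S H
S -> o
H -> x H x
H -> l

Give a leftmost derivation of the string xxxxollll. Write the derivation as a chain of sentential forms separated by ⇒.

S ⇒ xSH ⇒ xxSHH ⇒ xxxSHHH ⇒ xxxxSHHHH ⇒ xxxxoHHHH ⇒ xxxxolHHH ⇒ xxxxollHH ⇒ xxxxolllH ⇒ xxxxollll

S ⇒ xSH   [S -> x S H]
xSH ⇒ xxSHH   [S -> x S H]
xxSHH ⇒ xxxSHHH   [S -> x S H]
xxxSHHH ⇒ xxxxSHHHH   [S -> x S H]
xxxxSHHHH ⇒ xxxxoHHHH   [S -> o]
xxxxoHHHH ⇒ xxxxolHHH   [H -> l]
xxxxolHHH ⇒ xxxxollHH   [H -> l]
xxxxollHH ⇒ xxxxolllH   [H -> l]
xxxxolllH ⇒ xxxxollll   [H -> l]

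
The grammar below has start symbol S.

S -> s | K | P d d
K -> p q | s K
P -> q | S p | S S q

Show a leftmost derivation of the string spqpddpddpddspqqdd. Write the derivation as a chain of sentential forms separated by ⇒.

S ⇒ Pdd   [S -> P d d]
Pdd ⇒ SSqdd   [P -> S S q]
SSqdd ⇒ PddSqdd   [S -> P d d]
PddSqdd ⇒ SpddSqdd   [P -> S p]
SpddSqdd ⇒ PddpddSqdd   [S -> P d d]
PddpddSqdd ⇒ SpddpddSqdd   [P -> S p]
SpddpddSqdd ⇒ PddpddpddSqdd   [S -> P d d]
PddpddpddSqdd ⇒ SpddpddpddSqdd   [P -> S p]
SpddpddpddSqdd ⇒ KpddpddpddSqdd   [S -> K]
KpddpddpddSqdd ⇒ sKpddpddpddSqdd   [K -> s K]
sKpddpddpddSqdd ⇒ spqpddpddpddSqdd   [K -> p q]
spqpddpddpddSqdd ⇒ spqpddpddpddKqdd   [S -> K]
spqpddpddpddKqdd ⇒ spqpddpddpddsKqdd   [K -> s K]
spqpddpddpddsKqdd ⇒ spqpddpddpddspqqdd   [K -> p q]

S ⇒ Pdd ⇒ SSqdd ⇒ PddSqdd ⇒ SpddSqdd ⇒ PddpddSqdd ⇒ SpddpddSqdd ⇒ PddpddpddSqdd ⇒ SpddpddpddSqdd ⇒ KpddpddpddSqdd ⇒ sKpddpddpddSqdd ⇒ spqpddpddpddSqdd ⇒ spqpddpddpddKqdd ⇒ spqpddpddpddsKqdd ⇒ spqpddpddpddspqqdd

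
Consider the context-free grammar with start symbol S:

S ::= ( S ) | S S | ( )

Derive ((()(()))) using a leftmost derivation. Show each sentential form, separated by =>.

S => (S)   [S ::= ( S )]
(S) => ((S))   [S ::= ( S )]
((S)) => ((SS))   [S ::= S S]
((SS)) => ((()S))   [S ::= ( )]
((()S)) => ((()(S)))   [S ::= ( S )]
((()(S))) => ((()(())))   [S ::= ( )]

S => (S) => ((S)) => ((SS)) => ((()S)) => ((()(S))) => ((()(())))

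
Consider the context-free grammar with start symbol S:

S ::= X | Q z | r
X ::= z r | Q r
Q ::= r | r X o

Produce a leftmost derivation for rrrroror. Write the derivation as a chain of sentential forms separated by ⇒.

S ⇒ X ⇒ Qr ⇒ rXor ⇒ rQror ⇒ rrXoror ⇒ rrQroror ⇒ rrrroror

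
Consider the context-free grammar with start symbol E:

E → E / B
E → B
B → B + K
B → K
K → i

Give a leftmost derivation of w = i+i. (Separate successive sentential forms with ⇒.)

E ⇒ B ⇒ B+K ⇒ K+K ⇒ i+K ⇒ i+i

E ⇒ B   [E → B]
B ⇒ B+K   [B → B + K]
B+K ⇒ K+K   [B → K]
K+K ⇒ i+K   [K → i]
i+K ⇒ i+i   [K → i]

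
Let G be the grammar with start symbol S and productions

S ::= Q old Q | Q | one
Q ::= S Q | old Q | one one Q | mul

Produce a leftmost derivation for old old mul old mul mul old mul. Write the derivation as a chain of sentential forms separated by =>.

S => Q old Q => S Q old Q => Q Q old Q => old Q Q old Q => old S Q Q old Q => old Q Q Q old Q => old old Q Q Q old Q => old old mul Q Q old Q => old old mul old Q Q old Q => old old mul old mul Q old Q => old old mul old mul mul old Q => old old mul old mul mul old mul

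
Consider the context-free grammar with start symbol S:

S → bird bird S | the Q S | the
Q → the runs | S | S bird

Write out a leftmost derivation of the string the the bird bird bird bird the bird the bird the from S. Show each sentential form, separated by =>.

S => the Q S   [S → the Q S]
the Q S => the S bird S   [Q → S bird]
the S bird S => the the Q S bird S   [S → the Q S]
the the Q S bird S => the the S bird S bird S   [Q → S bird]
the the S bird S bird S => the the bird bird S bird S bird S   [S → bird bird S]
the the bird bird S bird S bird S => the the bird bird bird bird S bird S bird S   [S → bird bird S]
the the bird bird bird bird S bird S bird S => the the bird bird bird bird the bird S bird S   [S → the]
the the bird bird bird bird the bird S bird S => the the bird bird bird bird the bird the bird S   [S → the]
the the bird bird bird bird the bird the bird S => the the bird bird bird bird the bird the bird the   [S → the]

S => the Q S => the S bird S => the the Q S bird S => the the S bird S bird S => the the bird bird S bird S bird S => the the bird bird bird bird S bird S bird S => the the bird bird bird bird the bird S bird S => the the bird bird bird bird the bird the bird S => the the bird bird bird bird the bird the bird the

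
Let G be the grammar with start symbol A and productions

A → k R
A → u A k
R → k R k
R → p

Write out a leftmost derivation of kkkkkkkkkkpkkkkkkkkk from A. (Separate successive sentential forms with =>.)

A => kR => kkRk => kkkRkk => kkkkRkkk => kkkkkRkkkk => kkkkkkRkkkkk => kkkkkkkRkkkkkk => kkkkkkkkRkkkkkkk => kkkkkkkkkRkkkkkkkk => kkkkkkkkkkRkkkkkkkkk => kkkkkkkkkkpkkkkkkkkk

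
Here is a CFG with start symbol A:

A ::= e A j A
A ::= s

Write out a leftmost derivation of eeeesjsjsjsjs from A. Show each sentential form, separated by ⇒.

A ⇒ eAjA   [A ::= e A j A]
eAjA ⇒ eeAjAjA   [A ::= e A j A]
eeAjAjA ⇒ eeeAjAjAjA   [A ::= e A j A]
eeeAjAjAjA ⇒ eeeeAjAjAjAjA   [A ::= e A j A]
eeeeAjAjAjAjA ⇒ eeeesjAjAjAjA   [A ::= s]
eeeesjAjAjAjA ⇒ eeeesjsjAjAjA   [A ::= s]
eeeesjsjAjAjA ⇒ eeeesjsjsjAjA   [A ::= s]
eeeesjsjsjAjA ⇒ eeeesjsjsjsjA   [A ::= s]
eeeesjsjsjsjA ⇒ eeeesjsjsjsjs   [A ::= s]

A ⇒ eAjA ⇒ eeAjAjA ⇒ eeeAjAjAjA ⇒ eeeeAjAjAjAjA ⇒ eeeesjAjAjAjA ⇒ eeeesjsjAjAjA ⇒ eeeesjsjsjAjA ⇒ eeeesjsjsjsjA ⇒ eeeesjsjsjsjs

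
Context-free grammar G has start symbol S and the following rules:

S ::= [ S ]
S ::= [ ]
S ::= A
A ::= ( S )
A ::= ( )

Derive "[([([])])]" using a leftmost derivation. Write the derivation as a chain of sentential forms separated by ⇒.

S ⇒ [S] ⇒ [A] ⇒ [(S)] ⇒ [([S])] ⇒ [([A])] ⇒ [([(S)])] ⇒ [([([])])]

S ⇒ [S]   [S ::= [ S ]]
[S] ⇒ [A]   [S ::= A]
[A] ⇒ [(S)]   [A ::= ( S )]
[(S)] ⇒ [([S])]   [S ::= [ S ]]
[([S])] ⇒ [([A])]   [S ::= A]
[([A])] ⇒ [([(S)])]   [A ::= ( S )]
[([(S)])] ⇒ [([([])])]   [S ::= [ ]]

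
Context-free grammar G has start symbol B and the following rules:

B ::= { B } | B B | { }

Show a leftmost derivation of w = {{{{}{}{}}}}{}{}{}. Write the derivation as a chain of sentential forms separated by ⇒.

B⇒BB⇒BBB⇒BBBB⇒{B}BBB⇒{{B}}BBB⇒{{{B}}}BBB⇒{{{BB}}}BBB⇒{{{BBB}}}BBB⇒{{{{}BB}}}BBB⇒{{{{}{}B}}}BBB⇒{{{{}{}{}}}}BBB⇒{{{{}{}{}}}}{}BB⇒{{{{}{}{}}}}{}{}B⇒{{{{}{}{}}}}{}{}{}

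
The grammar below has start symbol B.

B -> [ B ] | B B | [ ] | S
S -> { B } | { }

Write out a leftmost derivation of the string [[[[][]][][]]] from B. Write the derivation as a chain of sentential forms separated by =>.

B => [B] => [[B]] => [[BB]] => [[BBB]] => [[[B]BB]] => [[[BB]BB]] => [[[[]B]BB]] => [[[[][]]BB]] => [[[[][]][]B]] => [[[[][]][][]]]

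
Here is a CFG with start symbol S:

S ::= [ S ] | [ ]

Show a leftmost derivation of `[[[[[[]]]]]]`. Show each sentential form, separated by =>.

S => [S]   [S ::= [ S ]]
[S] => [[S]]   [S ::= [ S ]]
[[S]] => [[[S]]]   [S ::= [ S ]]
[[[S]]] => [[[[S]]]]   [S ::= [ S ]]
[[[[S]]]] => [[[[[S]]]]]   [S ::= [ S ]]
[[[[[S]]]]] => [[[[[[]]]]]]   [S ::= [ ]]

S => [S] => [[S]] => [[[S]]] => [[[[S]]]] => [[[[[S]]]]] => [[[[[[]]]]]]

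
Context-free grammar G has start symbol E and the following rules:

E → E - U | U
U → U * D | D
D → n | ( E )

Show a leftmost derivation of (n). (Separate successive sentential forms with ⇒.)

E⇒U⇒D⇒(E)⇒(U)⇒(D)⇒(n)

E ⇒ U   [E → U]
U ⇒ D   [U → D]
D ⇒ (E)   [D → ( E )]
(E) ⇒ (U)   [E → U]
(U) ⇒ (D)   [U → D]
(D) ⇒ (n)   [D → n]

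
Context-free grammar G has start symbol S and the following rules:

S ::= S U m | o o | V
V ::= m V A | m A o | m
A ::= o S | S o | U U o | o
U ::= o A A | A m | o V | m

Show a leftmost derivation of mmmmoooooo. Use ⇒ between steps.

S ⇒ V ⇒ mAo ⇒ mSoo ⇒ mVoo ⇒ mmVAoo ⇒ mmmVAAoo ⇒ mmmmAoAAoo ⇒ mmmmooAAoo ⇒ mmmmoooAoo ⇒ mmmmoooooo

S ⇒ V   [S ::= V]
V ⇒ mAo   [V ::= m A o]
mAo ⇒ mSoo   [A ::= S o]
mSoo ⇒ mVoo   [S ::= V]
mVoo ⇒ mmVAoo   [V ::= m V A]
mmVAoo ⇒ mmmVAAoo   [V ::= m V A]
mmmVAAoo ⇒ mmmmAoAAoo   [V ::= m A o]
mmmmAoAAoo ⇒ mmmmooAAoo   [A ::= o]
mmmmooAAoo ⇒ mmmmoooAoo   [A ::= o]
mmmmoooAoo ⇒ mmmmoooooo   [A ::= o]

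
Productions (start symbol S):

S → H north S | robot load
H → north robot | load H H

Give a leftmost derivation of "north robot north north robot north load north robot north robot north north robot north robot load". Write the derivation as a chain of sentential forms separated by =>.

S => H north S => north robot north S => north robot north H north S => north robot north north robot north S => north robot north north robot north H north S => north robot north north robot north load H H north S => north robot north north robot north load north robot H north S => north robot north north robot north load north robot north robot north S => north robot north north robot north load north robot north robot north H north S => north robot north north robot north load north robot north robot north north robot north S => north robot north north robot north load north robot north robot north north robot north robot load

S => H north S   [S → H north S]
H north S => north robot north S   [H → north robot]
north robot north S => north robot north H north S   [S → H north S]
north robot north H north S => north robot north north robot north S   [H → north robot]
north robot north north robot north S => north robot north north robot north H north S   [S → H north S]
north robot north north robot north H north S => north robot north north robot north load H H north S   [H → load H H]
north robot north north robot north load H H north S => north robot north north robot north load north robot H north S   [H → north robot]
north robot north north robot north load north robot H north S => north robot north north robot north load north robot north robot north S   [H → north robot]
north robot north north robot north load north robot north robot north S => north robot north north robot north load north robot north robot north H north S   [S → H north S]
north robot north north robot north load north robot north robot north H north S => north robot north north robot north load north robot north robot north north robot north S   [H → north robot]
north robot north north robot north load north robot north robot north north robot north S => north robot north north robot north load north robot north robot north north robot north robot load   [S → robot load]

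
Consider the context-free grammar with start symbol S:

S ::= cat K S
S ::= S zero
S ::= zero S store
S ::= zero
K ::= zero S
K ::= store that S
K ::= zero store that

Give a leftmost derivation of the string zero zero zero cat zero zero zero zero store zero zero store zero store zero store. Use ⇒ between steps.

S ⇒ zero S store ⇒ zero S zero store ⇒ zero zero S store zero store ⇒ zero zero S zero store zero store ⇒ zero zero zero S store zero store zero store ⇒ zero zero zero cat K S store zero store zero store ⇒ zero zero zero cat zero S S store zero store zero store ⇒ zero zero zero cat zero S zero S store zero store zero store ⇒ zero zero zero cat zero zero S store zero S store zero store zero store ⇒ zero zero zero cat zero zero S zero store zero S store zero store zero store ⇒ zero zero zero cat zero zero zero zero store zero S store zero store zero store ⇒ zero zero zero cat zero zero zero zero store zero zero store zero store zero store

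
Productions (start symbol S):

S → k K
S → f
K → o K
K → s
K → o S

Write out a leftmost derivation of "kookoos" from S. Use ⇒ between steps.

S ⇒ kK   [S → k K]
kK ⇒ koK   [K → o K]
koK ⇒ kooS   [K → o S]
kooS ⇒ kookK   [S → k K]
kookK ⇒ kookoK   [K → o K]
kookoK ⇒ kookooK   [K → o K]
kookooK ⇒ kookoos   [K → s]

S ⇒ kK ⇒ koK ⇒ kooS ⇒ kookK ⇒ kookoK ⇒ kookooK ⇒ kookoos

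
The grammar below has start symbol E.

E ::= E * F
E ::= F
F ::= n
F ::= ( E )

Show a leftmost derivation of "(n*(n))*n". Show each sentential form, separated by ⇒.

E ⇒ E*F ⇒ F*F ⇒ (E)*F ⇒ (E*F)*F ⇒ (F*F)*F ⇒ (n*F)*F ⇒ (n*(E))*F ⇒ (n*(F))*F ⇒ (n*(n))*F ⇒ (n*(n))*n

E ⇒ E*F   [E ::= E * F]
E*F ⇒ F*F   [E ::= F]
F*F ⇒ (E)*F   [F ::= ( E )]
(E)*F ⇒ (E*F)*F   [E ::= E * F]
(E*F)*F ⇒ (F*F)*F   [E ::= F]
(F*F)*F ⇒ (n*F)*F   [F ::= n]
(n*F)*F ⇒ (n*(E))*F   [F ::= ( E )]
(n*(E))*F ⇒ (n*(F))*F   [E ::= F]
(n*(F))*F ⇒ (n*(n))*F   [F ::= n]
(n*(n))*F ⇒ (n*(n))*n   [F ::= n]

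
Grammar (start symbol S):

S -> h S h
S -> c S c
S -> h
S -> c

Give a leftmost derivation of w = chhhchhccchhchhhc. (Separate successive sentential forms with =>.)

S => cSc => chShc => chhShhc => chhhShhhc => chhhcSchhhc => chhhchShchhhc => chhhchhShhchhhc => chhhchhcSchhchhhc => chhhchhccchhchhhc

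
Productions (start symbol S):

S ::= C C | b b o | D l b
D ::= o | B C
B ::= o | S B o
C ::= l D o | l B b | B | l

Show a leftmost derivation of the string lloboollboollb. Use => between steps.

S => Dlb   [S ::= D l b]
Dlb => BClb   [D ::= B C]
BClb => SBoClb   [B ::= S B o]
SBoClb => DlbBoClb   [S ::= D l b]
DlbBoClb => BClbBoClb   [D ::= B C]
BClbBoClb => SBoClbBoClb   [B ::= S B o]
SBoClbBoClb => CCBoClbBoClb   [S ::= C C]
CCBoClbBoClb => lCBoClbBoClb   [C ::= l]
lCBoClbBoClb => llBbBoClbBoClb   [C ::= l B b]
llBbBoClbBoClb => llobBoClbBoClb   [B ::= o]
llobBoClbBoClb => llobooClbBoClb   [B ::= o]
llobooClbBoClb => lloboollbBoClb   [C ::= l]
lloboollbBoClb => lloboollbooClb   [B ::= o]
lloboollbooClb => lloboollboollb   [C ::= l]

S=>Dlb=>BClb=>SBoClb=>DlbBoClb=>BClbBoClb=>SBoClbBoClb=>CCBoClbBoClb=>lCBoClbBoClb=>llBbBoClbBoClb=>llobBoClbBoClb=>llobooClbBoClb=>lloboollbBoClb=>lloboollbooClb=>lloboollboollb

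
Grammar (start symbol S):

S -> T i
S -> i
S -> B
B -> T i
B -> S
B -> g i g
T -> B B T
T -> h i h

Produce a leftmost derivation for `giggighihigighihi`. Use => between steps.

S => Ti => BBTi => gigBTi => giggigTi => giggigBBTi => giggigTiBTi => giggighihiBTi => giggighihigigTi => giggighihigighihi

S => Ti   [S -> T i]
Ti => BBTi   [T -> B B T]
BBTi => gigBTi   [B -> g i g]
gigBTi => giggigTi   [B -> g i g]
giggigTi => giggigBBTi   [T -> B B T]
giggigBBTi => giggigTiBTi   [B -> T i]
giggigTiBTi => giggighihiBTi   [T -> h i h]
giggighihiBTi => giggighihigigTi   [B -> g i g]
giggighihigigTi => giggighihigighihi   [T -> h i h]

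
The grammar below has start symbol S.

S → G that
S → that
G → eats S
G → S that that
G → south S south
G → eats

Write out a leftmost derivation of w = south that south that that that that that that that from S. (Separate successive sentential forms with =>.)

S => G that => S that that that => G that that that that => S that that that that that that => G that that that that that that that => south S south that that that that that that that => south that south that that that that that that that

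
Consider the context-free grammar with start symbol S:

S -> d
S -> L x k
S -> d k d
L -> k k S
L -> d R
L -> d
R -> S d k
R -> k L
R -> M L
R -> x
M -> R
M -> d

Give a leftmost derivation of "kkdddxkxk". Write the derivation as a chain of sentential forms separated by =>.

S => Lxk => kkSxk => kkLxkxk => kkdRxkxk => kkdMLxkxk => kkddLxkxk => kkdddxkxk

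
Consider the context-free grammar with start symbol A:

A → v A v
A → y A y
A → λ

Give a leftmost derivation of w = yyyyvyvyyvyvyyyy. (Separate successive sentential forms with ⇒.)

A ⇒ yAy ⇒ yyAyy ⇒ yyyAyyy ⇒ yyyyAyyyy ⇒ yyyyvAvyyyy ⇒ yyyyvyAyvyyyy ⇒ yyyyvyvAvyvyyyy ⇒ yyyyvyvyAyvyvyyyy ⇒ yyyyvyvyyvyvyyyy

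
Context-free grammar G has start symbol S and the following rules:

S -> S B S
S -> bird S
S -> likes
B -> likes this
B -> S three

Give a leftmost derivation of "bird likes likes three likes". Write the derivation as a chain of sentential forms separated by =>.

S => S B S => bird S B S => bird likes B S => bird likes S three S => bird likes likes three S => bird likes likes three likes

S => S B S   [S -> S B S]
S B S => bird S B S   [S -> bird S]
bird S B S => bird likes B S   [S -> likes]
bird likes B S => bird likes S three S   [B -> S three]
bird likes S three S => bird likes likes three S   [S -> likes]
bird likes likes three S => bird likes likes three likes   [S -> likes]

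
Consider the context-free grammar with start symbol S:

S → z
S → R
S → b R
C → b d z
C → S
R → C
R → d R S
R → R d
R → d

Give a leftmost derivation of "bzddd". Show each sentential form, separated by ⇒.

S ⇒ bR ⇒ bRd ⇒ bRdd ⇒ bRddd ⇒ bCddd ⇒ bSddd ⇒ bzddd

S ⇒ bR   [S → b R]
bR ⇒ bRd   [R → R d]
bRd ⇒ bRdd   [R → R d]
bRdd ⇒ bRddd   [R → R d]
bRddd ⇒ bCddd   [R → C]
bCddd ⇒ bSddd   [C → S]
bSddd ⇒ bzddd   [S → z]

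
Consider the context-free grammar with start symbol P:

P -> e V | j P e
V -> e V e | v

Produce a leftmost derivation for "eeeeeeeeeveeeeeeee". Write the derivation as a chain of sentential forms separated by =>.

P => eV => eeVe => eeeVee => eeeeVeee => eeeeeVeeee => eeeeeeVeeeee => eeeeeeeVeeeeee => eeeeeeeeVeeeeeee => eeeeeeeeeVeeeeeeee => eeeeeeeeeveeeeeeee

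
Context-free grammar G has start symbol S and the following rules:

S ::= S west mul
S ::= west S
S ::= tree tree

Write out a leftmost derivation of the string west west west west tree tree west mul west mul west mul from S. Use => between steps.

S => S west mul   [S ::= S west mul]
S west mul => west S west mul   [S ::= west S]
west S west mul => west S west mul west mul   [S ::= S west mul]
west S west mul west mul => west west S west mul west mul   [S ::= west S]
west west S west mul west mul => west west west S west mul west mul   [S ::= west S]
west west west S west mul west mul => west west west S west mul west mul west mul   [S ::= S west mul]
west west west S west mul west mul west mul => west west west west S west mul west mul west mul   [S ::= west S]
west west west west S west mul west mul west mul => west west west west tree tree west mul west mul west mul   [S ::= tree tree]

S => S west mul => west S west mul => west S west mul west mul => west west S west mul west mul => west west west S west mul west mul => west west west S west mul west mul west mul => west west west west S west mul west mul west mul => west west west west tree tree west mul west mul west mul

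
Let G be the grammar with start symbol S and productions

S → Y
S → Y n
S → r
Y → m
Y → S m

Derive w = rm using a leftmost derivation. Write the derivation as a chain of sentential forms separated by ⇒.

S⇒Y⇒Sm⇒rm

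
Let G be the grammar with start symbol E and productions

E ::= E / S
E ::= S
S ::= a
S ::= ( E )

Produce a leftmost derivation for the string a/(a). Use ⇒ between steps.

E ⇒ E/S ⇒ S/S ⇒ a/S ⇒ a/(E) ⇒ a/(S) ⇒ a/(a)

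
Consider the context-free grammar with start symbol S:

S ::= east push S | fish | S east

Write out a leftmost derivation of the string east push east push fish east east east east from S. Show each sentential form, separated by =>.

S => S east => east push S east => east push east push S east => east push east push S east east => east push east push S east east east => east push east push S east east east east => east push east push fish east east east east

S => S east   [S ::= S east]
S east => east push S east   [S ::= east push S]
east push S east => east push east push S east   [S ::= east push S]
east push east push S east => east push east push S east east   [S ::= S east]
east push east push S east east => east push east push S east east east   [S ::= S east]
east push east push S east east east => east push east push S east east east east   [S ::= S east]
east push east push S east east east east => east push east push fish east east east east   [S ::= fish]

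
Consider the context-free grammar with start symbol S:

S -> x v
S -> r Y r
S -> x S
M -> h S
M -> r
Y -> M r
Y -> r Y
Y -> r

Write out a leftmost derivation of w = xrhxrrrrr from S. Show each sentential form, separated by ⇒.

S ⇒ xS   [S -> x S]
xS ⇒ xrYr   [S -> r Y r]
xrYr ⇒ xrMrr   [Y -> M r]
xrMrr ⇒ xrhSrr   [M -> h S]
xrhSrr ⇒ xrhxSrr   [S -> x S]
xrhxSrr ⇒ xrhxrYrrr   [S -> r Y r]
xrhxrYrrr ⇒ xrhxrrrrr   [Y -> r]

S ⇒ xS ⇒ xrYr ⇒ xrMrr ⇒ xrhSrr ⇒ xrhxSrr ⇒ xrhxrYrrr ⇒ xrhxrrrrr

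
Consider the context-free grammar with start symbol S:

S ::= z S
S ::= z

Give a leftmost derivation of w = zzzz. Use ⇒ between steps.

S ⇒ zS ⇒ zzS ⇒ zzzS ⇒ zzzz

S ⇒ zS   [S ::= z S]
zS ⇒ zzS   [S ::= z S]
zzS ⇒ zzzS   [S ::= z S]
zzzS ⇒ zzzz   [S ::= z]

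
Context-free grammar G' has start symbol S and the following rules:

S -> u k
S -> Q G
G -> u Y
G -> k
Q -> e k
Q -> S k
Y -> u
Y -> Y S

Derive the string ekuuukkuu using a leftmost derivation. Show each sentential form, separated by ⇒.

S ⇒ QG ⇒ ekG ⇒ ekuY ⇒ ekuYS ⇒ ekuuS ⇒ ekuuQG ⇒ ekuuSkG ⇒ ekuuukkG ⇒ ekuuukkuY ⇒ ekuuukkuu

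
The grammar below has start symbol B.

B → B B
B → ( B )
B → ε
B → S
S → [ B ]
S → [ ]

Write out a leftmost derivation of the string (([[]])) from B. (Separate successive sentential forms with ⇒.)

B ⇒ (B)   [B → ( B )]
(B) ⇒ (BB)   [B → B B]
(BB) ⇒ ((B)B)   [B → ( B )]
((B)B) ⇒ ((S)B)   [B → S]
((S)B) ⇒ (([B])B)   [S → [ B ]]
(([B])B) ⇒ (([BB])B)   [B → B B]
(([BB])B) ⇒ (([SB])B)   [B → S]
(([SB])B) ⇒ (([[]B])B)   [S → [ ]]
(([[]B])B) ⇒ (([[]])B)   [B → ε]
(([[]])B) ⇒ (([[]]))   [B → ε]

B ⇒ (B) ⇒ (BB) ⇒ ((B)B) ⇒ ((S)B) ⇒ (([B])B) ⇒ (([BB])B) ⇒ (([SB])B) ⇒ (([[]B])B) ⇒ (([[]])B) ⇒ (([[]]))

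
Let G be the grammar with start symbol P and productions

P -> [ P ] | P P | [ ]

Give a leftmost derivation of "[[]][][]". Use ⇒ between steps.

P ⇒ PP ⇒ PPP ⇒ [P]PP ⇒ [[]]PP ⇒ [[]][]P ⇒ [[]][][]

P ⇒ PP   [P -> P P]
PP ⇒ PPP   [P -> P P]
PPP ⇒ [P]PP   [P -> [ P ]]
[P]PP ⇒ [[]]PP   [P -> [ ]]
[[]]PP ⇒ [[]][]P   [P -> [ ]]
[[]][]P ⇒ [[]][][]   [P -> [ ]]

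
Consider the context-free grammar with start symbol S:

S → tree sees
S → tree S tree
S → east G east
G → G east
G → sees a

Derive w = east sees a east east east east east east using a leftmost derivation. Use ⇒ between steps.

S ⇒ east G east ⇒ east G east east ⇒ east G east east east ⇒ east G east east east east ⇒ east G east east east east east ⇒ east G east east east east east east ⇒ east sees a east east east east east east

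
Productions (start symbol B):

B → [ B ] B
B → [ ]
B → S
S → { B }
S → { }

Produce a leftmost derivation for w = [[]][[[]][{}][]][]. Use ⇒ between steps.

B ⇒ [B]B ⇒ [[]]B ⇒ [[]][B]B ⇒ [[]][[B]B]B ⇒ [[]][[[]]B]B ⇒ [[]][[[]][B]B]B ⇒ [[]][[[]][S]B]B ⇒ [[]][[[]][{}]B]B ⇒ [[]][[[]][{}][]]B ⇒ [[]][[[]][{}][]][]

B ⇒ [B]B   [B → [ B ] B]
[B]B ⇒ [[]]B   [B → [ ]]
[[]]B ⇒ [[]][B]B   [B → [ B ] B]
[[]][B]B ⇒ [[]][[B]B]B   [B → [ B ] B]
[[]][[B]B]B ⇒ [[]][[[]]B]B   [B → [ ]]
[[]][[[]]B]B ⇒ [[]][[[]][B]B]B   [B → [ B ] B]
[[]][[[]][B]B]B ⇒ [[]][[[]][S]B]B   [B → S]
[[]][[[]][S]B]B ⇒ [[]][[[]][{}]B]B   [S → { }]
[[]][[[]][{}]B]B ⇒ [[]][[[]][{}][]]B   [B → [ ]]
[[]][[[]][{}][]]B ⇒ [[]][[[]][{}][]][]   [B → [ ]]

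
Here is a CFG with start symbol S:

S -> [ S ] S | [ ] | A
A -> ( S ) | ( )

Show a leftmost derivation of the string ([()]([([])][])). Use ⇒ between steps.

S ⇒ A   [S -> A]
A ⇒ (S)   [A -> ( S )]
(S) ⇒ ([S]S)   [S -> [ S ] S]
([S]S) ⇒ ([A]S)   [S -> A]
([A]S) ⇒ ([()]S)   [A -> ( )]
([()]S) ⇒ ([()]A)   [S -> A]
([()]A) ⇒ ([()](S))   [A -> ( S )]
([()](S)) ⇒ ([()]([S]S))   [S -> [ S ] S]
([()]([S]S)) ⇒ ([()]([A]S))   [S -> A]
([()]([A]S)) ⇒ ([()]([(S)]S))   [A -> ( S )]
([()]([(S)]S)) ⇒ ([()]([([])]S))   [S -> [ ]]
([()]([([])]S)) ⇒ ([()]([([])][]))   [S -> [ ]]

S⇒A⇒(S)⇒([S]S)⇒([A]S)⇒([()]S)⇒([()]A)⇒([()](S))⇒([()]([S]S))⇒([()]([A]S))⇒([()]([(S)]S))⇒([()]([([])]S))⇒([()]([([])][]))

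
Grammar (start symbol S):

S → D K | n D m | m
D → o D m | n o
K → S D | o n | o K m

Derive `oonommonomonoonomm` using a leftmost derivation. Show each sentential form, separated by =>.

S=>DK=>oDmK=>ooDmmK=>oonommK=>oonommSD=>oonommDKD=>oonommoDmKD=>oonommonomKD=>oonommonomonD=>oonommonomonoDm=>oonommonomonooDmm=>oonommonomonoonomm

S => DK   [S → D K]
DK => oDmK   [D → o D m]
oDmK => ooDmmK   [D → o D m]
ooDmmK => oonommK   [D → n o]
oonommK => oonommSD   [K → S D]
oonommSD => oonommDKD   [S → D K]
oonommDKD => oonommoDmKD   [D → o D m]
oonommoDmKD => oonommonomKD   [D → n o]
oonommonomKD => oonommonomonD   [K → o n]
oonommonomonD => oonommonomonoDm   [D → o D m]
oonommonomonoDm => oonommonomonooDmm   [D → o D m]
oonommonomonooDmm => oonommonomonoonomm   [D → n o]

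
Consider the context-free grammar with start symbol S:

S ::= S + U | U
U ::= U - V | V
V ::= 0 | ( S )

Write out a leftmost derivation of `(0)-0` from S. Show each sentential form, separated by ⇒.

S ⇒ U   [S ::= U]
U ⇒ U-V   [U ::= U - V]
U-V ⇒ V-V   [U ::= V]
V-V ⇒ (S)-V   [V ::= ( S )]
(S)-V ⇒ (U)-V   [S ::= U]
(U)-V ⇒ (V)-V   [U ::= V]
(V)-V ⇒ (0)-V   [V ::= 0]
(0)-V ⇒ (0)-0   [V ::= 0]

S ⇒ U ⇒ U-V ⇒ V-V ⇒ (S)-V ⇒ (U)-V ⇒ (V)-V ⇒ (0)-V ⇒ (0)-0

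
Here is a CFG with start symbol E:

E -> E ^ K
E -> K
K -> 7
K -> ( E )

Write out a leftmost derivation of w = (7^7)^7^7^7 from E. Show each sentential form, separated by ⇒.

E ⇒ E^K ⇒ E^K^K ⇒ E^K^K^K ⇒ K^K^K^K ⇒ (E)^K^K^K ⇒ (E^K)^K^K^K ⇒ (K^K)^K^K^K ⇒ (7^K)^K^K^K ⇒ (7^7)^K^K^K ⇒ (7^7)^7^K^K ⇒ (7^7)^7^7^K ⇒ (7^7)^7^7^7

E ⇒ E^K   [E -> E ^ K]
E^K ⇒ E^K^K   [E -> E ^ K]
E^K^K ⇒ E^K^K^K   [E -> E ^ K]
E^K^K^K ⇒ K^K^K^K   [E -> K]
K^K^K^K ⇒ (E)^K^K^K   [K -> ( E )]
(E)^K^K^K ⇒ (E^K)^K^K^K   [E -> E ^ K]
(E^K)^K^K^K ⇒ (K^K)^K^K^K   [E -> K]
(K^K)^K^K^K ⇒ (7^K)^K^K^K   [K -> 7]
(7^K)^K^K^K ⇒ (7^7)^K^K^K   [K -> 7]
(7^7)^K^K^K ⇒ (7^7)^7^K^K   [K -> 7]
(7^7)^7^K^K ⇒ (7^7)^7^7^K   [K -> 7]
(7^7)^7^7^K ⇒ (7^7)^7^7^7   [K -> 7]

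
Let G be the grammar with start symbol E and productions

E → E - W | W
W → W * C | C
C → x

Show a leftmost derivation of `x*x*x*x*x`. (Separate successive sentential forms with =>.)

E => W   [E → W]
W => W*C   [W → W * C]
W*C => W*C*C   [W → W * C]
W*C*C => W*C*C*C   [W → W * C]
W*C*C*C => W*C*C*C*C   [W → W * C]
W*C*C*C*C => C*C*C*C*C   [W → C]
C*C*C*C*C => x*C*C*C*C   [C → x]
x*C*C*C*C => x*x*C*C*C   [C → x]
x*x*C*C*C => x*x*x*C*C   [C → x]
x*x*x*C*C => x*x*x*x*C   [C → x]
x*x*x*x*C => x*x*x*x*x   [C → x]

E => W => W*C => W*C*C => W*C*C*C => W*C*C*C*C => C*C*C*C*C => x*C*C*C*C => x*x*C*C*C => x*x*x*C*C => x*x*x*x*C => x*x*x*x*x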